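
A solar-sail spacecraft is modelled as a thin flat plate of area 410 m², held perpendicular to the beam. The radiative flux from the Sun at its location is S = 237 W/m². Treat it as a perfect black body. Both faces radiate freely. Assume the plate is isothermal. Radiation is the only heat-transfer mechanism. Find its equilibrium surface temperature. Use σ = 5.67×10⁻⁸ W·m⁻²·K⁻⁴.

At equilibrium, absorbed power = emitted power.
Absorbing cross-section = A = 410.0 m²; emitting surface = 2A = 820.0 m² (ratio 2).
S·A_cross = εσ·A_surf·T⁴  ⇒  T⁴ = S/(2σ).
T⁴ = 1.00·237/(2·5.67×10⁻⁸) = 2.090×10⁹ K⁴.
T = (2.090×10⁹)^(1/4).

T ≈ 214 K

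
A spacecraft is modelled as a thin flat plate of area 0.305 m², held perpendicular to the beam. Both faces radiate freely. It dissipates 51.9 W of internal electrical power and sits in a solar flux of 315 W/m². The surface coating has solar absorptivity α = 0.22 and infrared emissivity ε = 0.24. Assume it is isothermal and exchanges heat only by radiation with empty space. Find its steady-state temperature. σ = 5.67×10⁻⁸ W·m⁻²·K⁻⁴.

At steady state, absorbed solar power + internal power = radiated power.
Absorbed: α·S·A_cross = 0.22·315·0.3050 = 21.14 W (cross-section A).
Total input = 21.14 + 51.9 = 73.04 W.
Radiated: εσ·A_surf·T⁴ with A_surf = 2A = 0.6100 m².
T⁴ = 73.04/(0.24·5.67×10⁻⁸·0.6100) = 8.799×10⁹ K⁴.

T ≈ 306 K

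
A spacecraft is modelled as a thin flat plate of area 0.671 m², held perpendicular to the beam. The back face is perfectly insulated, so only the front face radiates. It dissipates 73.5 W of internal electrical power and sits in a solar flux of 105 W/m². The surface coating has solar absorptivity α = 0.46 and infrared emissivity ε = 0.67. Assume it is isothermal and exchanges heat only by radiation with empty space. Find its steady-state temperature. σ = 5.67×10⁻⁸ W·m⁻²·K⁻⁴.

At steady state, absorbed solar power + internal power = radiated power.
Absorbed: α·S·A_cross = 0.46·105·0.6710 = 32.41 W (cross-section A).
Total input = 32.41 + 73.5 = 105.9 W.
Radiated: εσ·A_surf·T⁴ with A_surf = A = 0.6710 m².
T⁴ = 105.9/(0.67·5.67×10⁻⁸·0.6710) = 4.155×10⁹ K⁴.

T ≈ 254 K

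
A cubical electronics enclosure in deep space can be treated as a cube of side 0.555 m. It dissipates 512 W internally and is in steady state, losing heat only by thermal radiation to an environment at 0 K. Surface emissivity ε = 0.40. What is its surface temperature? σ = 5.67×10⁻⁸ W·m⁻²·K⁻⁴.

T ≈ 332 K

Steady state: internal power = radiated power, P = εσA T⁴.
Radiating area A = 6L² = 1.848 m².
T⁴ = P/(εσA) = 512/(0.40·5.67×10⁻⁸·1.848) = 1.221×10¹⁰ K⁴.
T = (1.221×10¹⁰)^(1/4).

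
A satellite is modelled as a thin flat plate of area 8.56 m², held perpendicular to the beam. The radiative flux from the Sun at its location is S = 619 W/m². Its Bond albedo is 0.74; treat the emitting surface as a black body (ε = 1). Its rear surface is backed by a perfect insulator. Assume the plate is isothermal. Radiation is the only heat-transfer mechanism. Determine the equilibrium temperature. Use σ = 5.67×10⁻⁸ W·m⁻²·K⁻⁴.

T ≈ 231 K

At equilibrium, absorbed power = emitted power.
Absorbing cross-section = A = 8.560 m²; emitting surface = A = 8.560 m² (ratio 1).
(1−a)S·A_cross = εσ·A_surf·T⁴  ⇒  T⁴ = (1−a)S/(1σ).
T⁴ = 0.260·619/(1·5.67×10⁻⁸) = 2.838×10⁹ K⁴.
T = (2.838×10⁹)^(1/4).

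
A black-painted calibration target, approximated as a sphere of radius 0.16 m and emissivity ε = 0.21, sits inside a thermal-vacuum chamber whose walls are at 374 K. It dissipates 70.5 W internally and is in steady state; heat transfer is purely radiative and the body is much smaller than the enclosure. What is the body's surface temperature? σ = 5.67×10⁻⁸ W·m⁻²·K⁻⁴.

For a small grey body in a large enclosure, net radiated power = εσA(T⁴ − T_w⁴).
Steady state: P = εσA(T⁴ − T_w⁴) with A = 4πr² = 0.3217 m².
T⁴ = P/(εσA) + T_w⁴ = 70.5/(0.21·5.67×10⁻⁸·0.3217) + (374)⁴
    = 1.841×10¹⁰ + 1.957×10¹⁰ = 3.797×10¹⁰ K⁴.

T ≈ 441 K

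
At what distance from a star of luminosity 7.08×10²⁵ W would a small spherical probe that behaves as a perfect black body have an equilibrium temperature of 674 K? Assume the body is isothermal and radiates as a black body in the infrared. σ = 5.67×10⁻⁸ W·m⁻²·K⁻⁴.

d ≈ 1.10×10¹⁰ m

For an isothermal black-emitting sphere, (1−a)S·πr² = σ·4πr²·T⁴ ⇒ S = 4σT⁴/(1−a).
S = 4·5.67×10⁻⁸·(674)⁴/1.00 = 46800 W/m².
Flux falls as S = L/(4πd²), so d = √(L/(4πS)) = √(7.08×10²⁵/(4π·46800)).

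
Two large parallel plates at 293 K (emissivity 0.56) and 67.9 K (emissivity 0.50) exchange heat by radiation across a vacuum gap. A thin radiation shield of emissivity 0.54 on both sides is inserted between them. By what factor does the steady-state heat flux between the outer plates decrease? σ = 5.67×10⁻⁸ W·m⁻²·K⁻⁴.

Without shield: q₀ = σΔ(T⁴)/(1/ε₁+1/ε₂−1) with denominator 2.786.
With shield the two gaps are in series; the resistances add: (1/ε₁+1/ε_s−1)+(1/ε_s+1/ε₂−1) = 2.638+2.852 = 5.489.
Heat-flux ratio q₀/q = 5.489/2.786.

factor ≈ 1.97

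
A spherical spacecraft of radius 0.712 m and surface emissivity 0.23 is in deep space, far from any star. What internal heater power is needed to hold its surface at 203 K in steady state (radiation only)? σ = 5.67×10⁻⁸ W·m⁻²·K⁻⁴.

P ≈ 141 W

P = εσ·4πr²·T⁴.
4πr² = 6.370 m²; T⁴ = 1.698×10⁹ K⁴.
P = 0.23·5.67×10⁻⁸·6.370·1.698×10⁹.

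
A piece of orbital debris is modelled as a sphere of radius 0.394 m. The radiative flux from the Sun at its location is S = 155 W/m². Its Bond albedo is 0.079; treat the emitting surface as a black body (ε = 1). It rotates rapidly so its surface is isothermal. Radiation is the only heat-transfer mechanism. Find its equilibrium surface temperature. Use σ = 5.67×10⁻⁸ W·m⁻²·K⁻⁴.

T ≈ 158 K

At equilibrium, absorbed power = emitted power.
Absorbing cross-section = πr² = 0.4877 m²; emitting surface = 4πr² = 1.951 m² (ratio 4).
(1−a)S·A_cross = εσ·A_surf·T⁴  ⇒  T⁴ = (1−a)S/(4σ).
T⁴ = 0.921·155/(4·5.67×10⁻⁸) = 6.294×10⁸ K⁴.
T = (6.294×10⁸)^(1/4).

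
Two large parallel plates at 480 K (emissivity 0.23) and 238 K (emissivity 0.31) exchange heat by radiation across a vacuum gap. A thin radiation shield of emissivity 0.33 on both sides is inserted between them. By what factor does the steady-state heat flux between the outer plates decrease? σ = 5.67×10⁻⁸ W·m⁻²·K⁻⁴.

factor ≈ 1.77

Without shield: q₀ = σΔ(T⁴)/(1/ε₁+1/ε₂−1) with denominator 6.574.
With shield the two gaps are in series; the resistances add: (1/ε₁+1/ε_s−1)+(1/ε_s+1/ε₂−1) = 6.378+5.256 = 11.63.
Heat-flux ratio q₀/q = 11.63/6.574.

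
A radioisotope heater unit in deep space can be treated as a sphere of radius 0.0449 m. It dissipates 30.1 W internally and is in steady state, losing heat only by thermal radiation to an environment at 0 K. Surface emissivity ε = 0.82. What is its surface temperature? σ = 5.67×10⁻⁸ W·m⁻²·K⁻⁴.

T ≈ 400 K

Steady state: internal power = radiated power, P = εσA T⁴.
Radiating area A = 4πr² = 0.02533 m².
T⁴ = P/(εσA) = 30.1/(0.82·5.67×10⁻⁸·0.02533) = 2.555×10¹⁰ K⁴.
T = (2.555×10¹⁰)^(1/4).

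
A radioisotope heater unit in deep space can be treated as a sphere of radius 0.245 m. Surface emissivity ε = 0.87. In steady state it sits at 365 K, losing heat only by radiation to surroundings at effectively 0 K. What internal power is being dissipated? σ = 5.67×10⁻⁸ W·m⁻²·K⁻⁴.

P ≈ 660 W

Steady state: P = εσA T⁴.
A = 4πr² = 0.7543 m²; T⁴ = (365)⁴ = 1.775×10¹⁰ K⁴.
P = 0.87 × 5.67×10⁻⁸ × 0.7543 × 1.775×10¹⁰.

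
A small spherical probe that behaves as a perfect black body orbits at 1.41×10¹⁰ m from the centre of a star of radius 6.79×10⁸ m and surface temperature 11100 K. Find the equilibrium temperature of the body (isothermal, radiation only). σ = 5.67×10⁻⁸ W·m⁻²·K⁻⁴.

T ≈ 1720 K

The star's surface emits σT_*⁴; at distance d the flux is S = σT_*⁴(R_*/d)².
S = 5.67×10⁻⁸·(11100)⁴·(6.79×10⁸/1.41×10¹⁰)² = 1.996×10⁶ W/m².
For an isothermal sphere T⁴ = (1−a)S/(4σ) = 8.801×10¹² K⁴.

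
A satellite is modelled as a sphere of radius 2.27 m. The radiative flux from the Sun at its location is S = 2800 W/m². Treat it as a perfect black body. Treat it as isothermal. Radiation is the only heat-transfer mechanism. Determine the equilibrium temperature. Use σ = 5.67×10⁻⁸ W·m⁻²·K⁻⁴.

T ≈ 333 K

At equilibrium, absorbed power = emitted power.
Absorbing cross-section = πr² = 16.19 m²; emitting surface = 4πr² = 64.75 m² (ratio 4).
S·A_cross = εσ·A_surf·T⁴  ⇒  T⁴ = S/(4σ).
T⁴ = 1.00·2800/(4·5.67×10⁻⁸) = 1.235×10¹⁰ K⁴.
T = (1.235×10¹⁰)^(1/4).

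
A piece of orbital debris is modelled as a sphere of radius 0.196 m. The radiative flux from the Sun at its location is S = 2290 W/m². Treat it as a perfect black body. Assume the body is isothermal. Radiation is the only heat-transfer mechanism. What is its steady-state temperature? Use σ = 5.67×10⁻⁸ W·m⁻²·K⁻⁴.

At equilibrium, absorbed power = emitted power.
Absorbing cross-section = πr² = 0.1207 m²; emitting surface = 4πr² = 0.4827 m² (ratio 4).
S·A_cross = εσ·A_surf·T⁴  ⇒  T⁴ = S/(4σ).
T⁴ = 1.00·2290/(4·5.67×10⁻⁸) = 1.010×10¹⁰ K⁴.
T = (1.010×10¹⁰)^(1/4).

T ≈ 317 K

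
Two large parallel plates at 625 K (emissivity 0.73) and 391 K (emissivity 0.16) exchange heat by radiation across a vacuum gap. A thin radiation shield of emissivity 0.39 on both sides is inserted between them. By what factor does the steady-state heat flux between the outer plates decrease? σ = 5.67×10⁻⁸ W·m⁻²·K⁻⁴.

Without shield: q₀ = σΔ(T⁴)/(1/ε₁+1/ε₂−1) with denominator 6.620.
With shield the two gaps are in series; the resistances add: (1/ε₁+1/ε_s−1)+(1/ε_s+1/ε₂−1) = 2.934+7.814 = 10.75.
Heat-flux ratio q₀/q = 10.75/6.620.

factor ≈ 1.62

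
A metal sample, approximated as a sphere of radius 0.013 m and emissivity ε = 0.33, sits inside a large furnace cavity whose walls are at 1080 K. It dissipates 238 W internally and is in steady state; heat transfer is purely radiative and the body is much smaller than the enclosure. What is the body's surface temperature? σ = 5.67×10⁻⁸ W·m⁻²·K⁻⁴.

For a small grey body in a large enclosure, net radiated power = εσA(T⁴ − T_w⁴).
Steady state: P = εσA(T⁴ − T_w⁴) with A = 4πr² = 0.002124 m².
T⁴ = P/(εσA) + T_w⁴ = 238/(0.33·5.67×10⁻⁸·0.002124) + (1080)⁴
    = 5.989×10¹² + 1.360×10¹² = 7.350×10¹² K⁴.

T ≈ 1650 K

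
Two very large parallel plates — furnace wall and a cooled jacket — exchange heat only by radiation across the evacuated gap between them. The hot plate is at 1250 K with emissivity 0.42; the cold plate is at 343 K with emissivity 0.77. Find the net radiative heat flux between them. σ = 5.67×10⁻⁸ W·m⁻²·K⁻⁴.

q ≈ 51400 W/m²

For two infinite grey parallel plates, q = σ(T₁⁴ − T₂⁴)/(1/ε₁ + 1/ε₂ − 1).
T₁⁴ − T₂⁴ = 2.441×10¹² − 1.384×10¹⁰ = 2.428×10¹² K⁴.
1/ε₁ + 1/ε₂ − 1 = 2.381 + 1.299 − 1 = 2.680.
q = 5.67×10⁻⁸ × 2.428×10¹² / 2.680.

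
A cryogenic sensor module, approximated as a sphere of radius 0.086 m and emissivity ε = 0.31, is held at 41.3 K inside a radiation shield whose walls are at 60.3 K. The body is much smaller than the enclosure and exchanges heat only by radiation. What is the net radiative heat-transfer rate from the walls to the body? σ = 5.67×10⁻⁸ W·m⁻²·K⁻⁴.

For a small grey body in a large enclosure: P_net = εσA(T_body⁴ − T_wall⁴).
A = 4πr² = 0.09294 m²; T_body⁴ − T_wall⁴ = 2.909×10⁶ − 1.322×10⁷ = -1.031×10⁷ K⁴.
|P_net| = 0.31·5.67×10⁻⁸·0.09294·1.031×10⁷.

P_net ≈ 0.0168 W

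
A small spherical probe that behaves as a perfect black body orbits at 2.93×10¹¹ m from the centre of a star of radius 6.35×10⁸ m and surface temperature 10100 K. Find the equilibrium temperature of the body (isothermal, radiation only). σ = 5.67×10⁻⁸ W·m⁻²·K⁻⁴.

T ≈ 332 K

The star's surface emits σT_*⁴; at distance d the flux is S = σT_*⁴(R_*/d)².
S = 5.67×10⁻⁸·(10100)⁴·(6.35×10⁸/2.93×10¹¹)² = 2771 W/m².
For an isothermal sphere T⁴ = (1−a)S/(4σ) = 1.222×10¹⁰ K⁴.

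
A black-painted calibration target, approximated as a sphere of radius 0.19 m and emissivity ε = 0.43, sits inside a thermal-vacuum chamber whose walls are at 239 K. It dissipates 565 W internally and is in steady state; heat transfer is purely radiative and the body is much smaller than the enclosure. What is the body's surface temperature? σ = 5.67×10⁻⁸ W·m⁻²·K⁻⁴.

For a small grey body in a large enclosure, net radiated power = εσA(T⁴ − T_w⁴).
Steady state: P = εσA(T⁴ − T_w⁴) with A = 4πr² = 0.4536 m².
T⁴ = P/(εσA) + T_w⁴ = 565/(0.43·5.67×10⁻⁸·0.4536) + (239)⁴
    = 5.108×10¹⁰ + 3.263×10⁹ = 5.435×10¹⁰ K⁴.

T ≈ 483 K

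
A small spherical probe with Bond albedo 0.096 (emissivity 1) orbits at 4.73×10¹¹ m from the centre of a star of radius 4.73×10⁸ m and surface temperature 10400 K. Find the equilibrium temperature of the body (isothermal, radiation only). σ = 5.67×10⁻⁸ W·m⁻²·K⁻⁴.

The star's surface emits σT_*⁴; at distance d the flux is S = σT_*⁴(R_*/d)².
S = 5.67×10⁻⁸·(10400)⁴·(4.73×10⁸/4.73×10¹¹)² = 663.3 W/m².
For an isothermal sphere T⁴ = (1−a)S/(4σ) = 2.644×10⁹ K⁴.

T ≈ 227 K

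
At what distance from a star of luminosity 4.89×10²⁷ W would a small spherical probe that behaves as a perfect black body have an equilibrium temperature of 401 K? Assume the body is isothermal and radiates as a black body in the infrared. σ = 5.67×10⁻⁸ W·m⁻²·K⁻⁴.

For an isothermal black-emitting sphere, (1−a)S·πr² = σ·4πr²·T⁴ ⇒ S = 4σT⁴/(1−a).
S = 4·5.67×10⁻⁸·(401)⁴/1.00 = 5864 W/m².
Flux falls as S = L/(4πd²), so d = √(L/(4πS)) = √(4.89×10²⁷/(4π·5864)).

d ≈ 2.58×10¹¹ m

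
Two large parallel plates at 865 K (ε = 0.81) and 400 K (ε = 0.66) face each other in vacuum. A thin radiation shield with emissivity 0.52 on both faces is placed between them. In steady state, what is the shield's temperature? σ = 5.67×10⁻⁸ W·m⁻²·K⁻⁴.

In steady state the net flux on the hot side equals that on the cold side.
σ(T₁⁴−T_s⁴)/D₁ = σ(T_s⁴−T₂⁴)/D₂, with D₁ = 1/ε₁+1/ε_s−1 = 2.158, D₂ = 1/ε_s+1/ε₂−1 = 2.438.
Solve for T_s⁴: T_s⁴ = (D₂·T₁⁴ + D₁·T₂⁴)/(D₁+D₂) = 3.090×10¹¹ K⁴.

T_s ≈ 746 K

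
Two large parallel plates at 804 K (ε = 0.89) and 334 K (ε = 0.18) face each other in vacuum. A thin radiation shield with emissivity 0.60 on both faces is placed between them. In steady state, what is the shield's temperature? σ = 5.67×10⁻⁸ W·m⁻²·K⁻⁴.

In steady state the net flux on the hot side equals that on the cold side.
σ(T₁⁴−T_s⁴)/D₁ = σ(T_s⁴−T₂⁴)/D₂, with D₁ = 1/ε₁+1/ε_s−1 = 1.790, D₂ = 1/ε_s+1/ε₂−1 = 6.222.
Solve for T_s⁴: T_s⁴ = (D₂·T₁⁴ + D₁·T₂⁴)/(D₁+D₂) = 3.273×10¹¹ K⁴.

T_s ≈ 756 K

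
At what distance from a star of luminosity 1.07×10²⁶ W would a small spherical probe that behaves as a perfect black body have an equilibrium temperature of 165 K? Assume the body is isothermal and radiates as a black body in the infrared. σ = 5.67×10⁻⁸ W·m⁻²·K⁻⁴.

d ≈ 2.25×10¹¹ m

For an isothermal black-emitting sphere, (1−a)S·πr² = σ·4πr²·T⁴ ⇒ S = 4σT⁴/(1−a).
S = 4·5.67×10⁻⁸·(165)⁴/1.00 = 168.1 W/m².
Flux falls as S = L/(4πd²), so d = √(L/(4πS)) = √(1.07×10²⁶/(4π·168.1)).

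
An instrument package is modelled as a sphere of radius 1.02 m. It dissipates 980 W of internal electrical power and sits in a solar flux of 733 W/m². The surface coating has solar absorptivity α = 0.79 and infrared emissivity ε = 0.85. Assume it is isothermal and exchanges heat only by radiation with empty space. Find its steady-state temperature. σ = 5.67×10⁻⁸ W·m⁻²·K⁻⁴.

T ≈ 260 K

At steady state, absorbed solar power + internal power = radiated power.
Absorbed: α·S·A_cross = 0.79·733·3.269 = 1893 W (cross-section πr²).
Total input = 1893 + 980 = 2873 W.
Radiated: εσ·A_surf·T⁴ with A_surf = 4πr² = 13.07 m².
T⁴ = 2873/(0.85·5.67×10⁻⁸·13.07) = 4.559×10⁹ K⁴.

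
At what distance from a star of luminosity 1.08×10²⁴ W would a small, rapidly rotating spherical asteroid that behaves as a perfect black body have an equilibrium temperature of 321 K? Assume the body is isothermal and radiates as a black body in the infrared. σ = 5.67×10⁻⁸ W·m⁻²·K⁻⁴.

For an isothermal black-emitting sphere, (1−a)S·πr² = σ·4πr²·T⁴ ⇒ S = 4σT⁴/(1−a).
S = 4·5.67×10⁻⁸·(321)⁴/1.00 = 2408 W/m².
Flux falls as S = L/(4πd²), so d = √(L/(4πS)) = √(1.08×10²⁴/(4π·2408)).

d ≈ 5.97×10⁹ m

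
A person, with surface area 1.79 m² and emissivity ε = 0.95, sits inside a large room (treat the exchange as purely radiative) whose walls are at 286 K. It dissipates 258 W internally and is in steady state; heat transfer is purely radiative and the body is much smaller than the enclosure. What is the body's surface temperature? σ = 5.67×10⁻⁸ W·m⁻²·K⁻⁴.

For a small grey body in a large enclosure, net radiated power = εσA(T⁴ − T_w⁴).
Steady state: P = εσA(T⁴ − T_w⁴) with A = 1.79 m².
T⁴ = P/(εσA) + T_w⁴ = 258/(0.95·5.67×10⁻⁸·1.790) + (286)⁴
    = 2.676×10⁹ + 6.691×10⁹ = 9.366×10⁹ K⁴.

T ≈ 311 K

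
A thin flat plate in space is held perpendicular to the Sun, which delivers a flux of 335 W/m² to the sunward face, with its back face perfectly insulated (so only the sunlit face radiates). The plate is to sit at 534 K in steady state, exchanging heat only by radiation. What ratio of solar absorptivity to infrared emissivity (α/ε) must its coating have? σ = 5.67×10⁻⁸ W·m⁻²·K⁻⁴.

α/ε ≈ 13.8

Balance: αS·A = εσ·1A·T⁴ ⇒ α/ε = σT⁴/S.
α/ε = 5.67×10⁻⁸·(534)⁴/335 = 5.67×10⁻⁸·8.131×10¹⁰/335.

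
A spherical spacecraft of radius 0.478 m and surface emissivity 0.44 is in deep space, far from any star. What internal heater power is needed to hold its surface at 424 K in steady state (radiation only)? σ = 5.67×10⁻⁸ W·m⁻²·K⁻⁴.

P ≈ 2320 W

P = εσ·4πr²·T⁴.
4πr² = 2.871 m²; T⁴ = 3.232×10¹⁰ K⁴.
P = 0.44·5.67×10⁻⁸·2.871·3.232×10¹⁰.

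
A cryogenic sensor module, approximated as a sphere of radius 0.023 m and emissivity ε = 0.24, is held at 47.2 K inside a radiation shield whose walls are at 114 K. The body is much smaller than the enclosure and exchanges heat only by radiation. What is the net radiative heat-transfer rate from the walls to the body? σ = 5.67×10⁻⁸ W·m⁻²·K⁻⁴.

P_net ≈ 0.0148 W

For a small grey body in a large enclosure: P_net = εσA(T_body⁴ − T_wall⁴).
A = 4πr² = 0.006648 m²; T_body⁴ − T_wall⁴ = 4.963×10⁶ − 1.689×10⁸ = -1.639×10⁸ K⁴.
|P_net| = 0.24·5.67×10⁻⁸·0.006648·1.639×10⁸.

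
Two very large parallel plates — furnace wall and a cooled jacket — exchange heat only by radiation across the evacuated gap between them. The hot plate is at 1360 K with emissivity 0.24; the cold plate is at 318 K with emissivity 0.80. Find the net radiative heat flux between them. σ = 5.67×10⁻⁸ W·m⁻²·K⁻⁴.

For two infinite grey parallel plates, q = σ(T₁⁴ − T₂⁴)/(1/ε₁ + 1/ε₂ − 1).
T₁⁴ − T₂⁴ = 3.421×10¹² − 1.023×10¹⁰ = 3.411×10¹² K⁴.
1/ε₁ + 1/ε₂ − 1 = 4.167 + 1.250 − 1 = 4.417.
q = 5.67×10⁻⁸ × 3.411×10¹² / 4.417.

q ≈ 43800 W/m²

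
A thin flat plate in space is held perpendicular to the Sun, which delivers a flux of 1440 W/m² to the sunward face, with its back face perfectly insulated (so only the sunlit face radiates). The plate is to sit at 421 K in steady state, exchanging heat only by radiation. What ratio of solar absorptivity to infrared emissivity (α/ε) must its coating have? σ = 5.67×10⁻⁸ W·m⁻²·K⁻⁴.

Balance: αS·A = εσ·1A·T⁴ ⇒ α/ε = σT⁴/S.
α/ε = 5.67×10⁻⁸·(421)⁴/1440 = 5.67×10⁻⁸·3.141×10¹⁰/1440.

α/ε ≈ 1.24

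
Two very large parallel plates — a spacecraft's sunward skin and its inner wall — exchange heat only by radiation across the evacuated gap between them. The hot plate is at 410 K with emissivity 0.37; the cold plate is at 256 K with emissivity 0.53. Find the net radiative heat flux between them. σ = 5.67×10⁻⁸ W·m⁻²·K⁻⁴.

q ≈ 379 W/m²

For two infinite grey parallel plates, q = σ(T₁⁴ − T₂⁴)/(1/ε₁ + 1/ε₂ − 1).
T₁⁴ − T₂⁴ = 2.826×10¹⁰ − 4.295×10⁹ = 2.396×10¹⁰ K⁴.
1/ε₁ + 1/ε₂ − 1 = 2.703 + 1.887 − 1 = 3.589.
q = 5.67×10⁻⁸ × 2.396×10¹⁰ / 3.589.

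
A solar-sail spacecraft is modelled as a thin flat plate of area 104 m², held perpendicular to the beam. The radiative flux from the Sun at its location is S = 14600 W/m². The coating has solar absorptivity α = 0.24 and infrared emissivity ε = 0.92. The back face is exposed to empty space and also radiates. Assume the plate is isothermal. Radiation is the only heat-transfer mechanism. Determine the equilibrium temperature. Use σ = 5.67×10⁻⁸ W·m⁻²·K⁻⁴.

T ≈ 428 K

At equilibrium, absorbed power = emitted power.
Absorbing cross-section = A = 104.0 m²; emitting surface = 2A = 208.0 m² (ratio 2).
αS·A_cross = εσ·A_surf·T⁴  ⇒  T⁴ = αS/(ε·2σ).
T⁴ = 0.240·14600/(0.92·2·5.67×10⁻⁸) = 3.359×10¹⁰ K⁴.
T = (3.359×10¹⁰)^(1/4).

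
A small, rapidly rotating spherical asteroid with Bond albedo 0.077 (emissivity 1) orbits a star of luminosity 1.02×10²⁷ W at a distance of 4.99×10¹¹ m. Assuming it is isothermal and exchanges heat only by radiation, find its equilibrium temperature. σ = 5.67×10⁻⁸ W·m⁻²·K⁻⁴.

First find the stellar flux at distance d: S = L/(4πd²) = 1.02×10²⁷/(4π·(4.99×10¹¹)²) = 326.0 W/m².
For an isothermal sphere, absorbed (1−a)S·πr² = emitted σ·4πr²·T⁴, so T⁴ = (1−a)S/(4σ).
T⁴ = 0.923·326.0/(4·5.67×10⁻⁸) = 1.327×10⁹ K⁴.

T ≈ 191 K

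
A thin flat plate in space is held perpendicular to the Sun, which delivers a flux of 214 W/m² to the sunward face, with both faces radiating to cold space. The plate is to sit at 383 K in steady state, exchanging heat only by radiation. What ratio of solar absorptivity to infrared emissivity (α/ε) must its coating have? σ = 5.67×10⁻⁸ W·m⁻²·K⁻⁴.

α/ε ≈ 11.4

Balance: αS·A = εσ·2A·T⁴ ⇒ α/ε = 2σT⁴/S.
α/ε = 2·5.67×10⁻⁸·(383)⁴/214 = 2·5.67×10⁻⁸·2.152×10¹⁰/214.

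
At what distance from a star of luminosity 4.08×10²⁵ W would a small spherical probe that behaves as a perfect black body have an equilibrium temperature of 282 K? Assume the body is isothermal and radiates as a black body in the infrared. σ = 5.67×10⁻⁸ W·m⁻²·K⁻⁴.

d ≈ 4.76×10¹⁰ m

For an isothermal black-emitting sphere, (1−a)S·πr² = σ·4πr²·T⁴ ⇒ S = 4σT⁴/(1−a).
S = 4·5.67×10⁻⁸·(282)⁴/1.00 = 1434 W/m².
Flux falls as S = L/(4πd²), so d = √(L/(4πS)) = √(4.08×10²⁵/(4π·1434)).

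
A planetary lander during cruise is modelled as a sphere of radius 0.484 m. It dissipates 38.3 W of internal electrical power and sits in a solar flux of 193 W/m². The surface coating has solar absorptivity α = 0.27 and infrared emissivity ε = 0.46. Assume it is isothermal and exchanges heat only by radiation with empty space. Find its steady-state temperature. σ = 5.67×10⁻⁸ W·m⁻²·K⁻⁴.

T ≈ 178 K

At steady state, absorbed solar power + internal power = radiated power.
Absorbed: α·S·A_cross = 0.27·193·0.7359 = 38.35 W (cross-section πr²).
Total input = 38.35 + 38.3 = 76.65 W.
Radiated: εσ·A_surf·T⁴ with A_surf = 4πr² = 2.944 m².
T⁴ = 76.65/(0.46·5.67×10⁻⁸·2.944) = 9.983×10⁸ K⁴.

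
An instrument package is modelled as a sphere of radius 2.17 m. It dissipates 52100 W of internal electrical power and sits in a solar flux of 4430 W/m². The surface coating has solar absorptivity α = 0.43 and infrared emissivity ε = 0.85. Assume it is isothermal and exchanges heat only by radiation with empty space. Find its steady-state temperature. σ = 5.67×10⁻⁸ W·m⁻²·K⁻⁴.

T ≈ 410 K

At steady state, absorbed solar power + internal power = radiated power.
Absorbed: α·S·A_cross = 0.43·4430·14.79 = 28180 W (cross-section πr²).
Total input = 28180 + 52100 = 80280 W.
Radiated: εσ·A_surf·T⁴ with A_surf = 4πr² = 59.17 m².
T⁴ = 80280/(0.85·5.67×10⁻⁸·59.17) = 2.815×10¹⁰ K⁴.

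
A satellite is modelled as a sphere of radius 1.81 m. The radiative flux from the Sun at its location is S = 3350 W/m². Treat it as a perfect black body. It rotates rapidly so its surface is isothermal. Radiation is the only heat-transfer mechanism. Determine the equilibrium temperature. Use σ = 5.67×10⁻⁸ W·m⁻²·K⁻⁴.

At equilibrium, absorbed power = emitted power.
Absorbing cross-section = πr² = 10.29 m²; emitting surface = 4πr² = 41.17 m² (ratio 4).
S·A_cross = εσ·A_surf·T⁴  ⇒  T⁴ = S/(4σ).
T⁴ = 1.00·3350/(4·5.67×10⁻⁸) = 1.477×10¹⁰ K⁴.
T = (1.477×10¹⁰)^(1/4).

T ≈ 349 K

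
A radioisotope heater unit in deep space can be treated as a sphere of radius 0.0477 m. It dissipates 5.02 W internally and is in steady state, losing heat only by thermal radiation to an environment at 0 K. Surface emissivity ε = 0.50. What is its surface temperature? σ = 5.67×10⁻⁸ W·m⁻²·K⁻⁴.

T ≈ 281 K

Steady state: internal power = radiated power, P = εσA T⁴.
Radiating area A = 4πr² = 0.02859 m².
T⁴ = P/(εσA) = 5.02/(0.50·5.67×10⁻⁸·0.02859) = 6.193×10⁹ K⁴.
T = (6.193×10⁹)^(1/4).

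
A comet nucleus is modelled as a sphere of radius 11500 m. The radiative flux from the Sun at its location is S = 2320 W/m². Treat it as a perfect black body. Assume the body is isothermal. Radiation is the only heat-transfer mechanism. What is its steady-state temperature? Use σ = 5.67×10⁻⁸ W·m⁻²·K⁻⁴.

T ≈ 318 K

At equilibrium, absorbed power = emitted power.
Absorbing cross-section = πr² = 4.155×10⁸ m²; emitting surface = 4πr² = 1.662×10⁹ m² (ratio 4).
S·A_cross = εσ·A_surf·T⁴  ⇒  T⁴ = S/(4σ).
T⁴ = 1.00·2320/(4·5.67×10⁻⁸) = 1.023×10¹⁰ K⁴.
T = (1.023×10¹⁰)^(1/4).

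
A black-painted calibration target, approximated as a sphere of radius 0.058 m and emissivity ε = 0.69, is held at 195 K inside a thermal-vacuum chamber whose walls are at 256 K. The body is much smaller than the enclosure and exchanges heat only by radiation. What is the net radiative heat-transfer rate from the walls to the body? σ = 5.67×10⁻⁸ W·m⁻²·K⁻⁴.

P_net ≈ 4.71 W

For a small grey body in a large enclosure: P_net = εσA(T_body⁴ − T_wall⁴).
A = 4πr² = 0.04227 m²; T_body⁴ − T_wall⁴ = 1.446×10⁹ − 4.295×10⁹ = -2.849×10⁹ K⁴.
|P_net| = 0.69·5.67×10⁻⁸·0.04227·2.849×10⁹.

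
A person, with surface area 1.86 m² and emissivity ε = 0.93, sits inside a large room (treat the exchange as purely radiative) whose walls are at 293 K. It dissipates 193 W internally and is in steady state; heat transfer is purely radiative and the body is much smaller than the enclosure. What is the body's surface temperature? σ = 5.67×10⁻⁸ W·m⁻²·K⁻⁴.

For a small grey body in a large enclosure, net radiated power = εσA(T⁴ − T_w⁴).
Steady state: P = εσA(T⁴ − T_w⁴) with A = 1.86 m².
T⁴ = P/(εσA) + T_w⁴ = 193/(0.93·5.67×10⁻⁸·1.860) + (293)⁴
    = 1.968×10⁹ + 7.370×10⁹ = 9.338×10⁹ K⁴.

T ≈ 311 K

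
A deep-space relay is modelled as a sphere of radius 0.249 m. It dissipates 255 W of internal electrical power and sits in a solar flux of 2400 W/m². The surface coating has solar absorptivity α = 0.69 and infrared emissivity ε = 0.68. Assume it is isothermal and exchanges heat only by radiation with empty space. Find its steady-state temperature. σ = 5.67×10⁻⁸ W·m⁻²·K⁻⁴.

T ≈ 372 K

At steady state, absorbed solar power + internal power = radiated power.
Absorbed: α·S·A_cross = 0.69·2400·0.1948 = 322.6 W (cross-section πr²).
Total input = 322.6 + 255 = 577.6 W.
Radiated: εσ·A_surf·T⁴ with A_surf = 4πr² = 0.7791 m².
T⁴ = 577.6/(0.68·5.67×10⁻⁸·0.7791) = 1.923×10¹⁰ K⁴.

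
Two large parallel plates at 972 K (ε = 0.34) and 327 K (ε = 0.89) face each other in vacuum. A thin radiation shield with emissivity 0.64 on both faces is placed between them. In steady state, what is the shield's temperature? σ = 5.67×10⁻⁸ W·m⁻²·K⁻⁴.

In steady state the net flux on the hot side equals that on the cold side.
σ(T₁⁴−T_s⁴)/D₁ = σ(T_s⁴−T₂⁴)/D₂, with D₁ = 1/ε₁+1/ε_s−1 = 3.504, D₂ = 1/ε_s+1/ε₂−1 = 1.686.
Solve for T_s⁴: T_s⁴ = (D₂·T₁⁴ + D₁·T₂⁴)/(D₁+D₂) = 2.977×10¹¹ K⁴.

T_s ≈ 739 K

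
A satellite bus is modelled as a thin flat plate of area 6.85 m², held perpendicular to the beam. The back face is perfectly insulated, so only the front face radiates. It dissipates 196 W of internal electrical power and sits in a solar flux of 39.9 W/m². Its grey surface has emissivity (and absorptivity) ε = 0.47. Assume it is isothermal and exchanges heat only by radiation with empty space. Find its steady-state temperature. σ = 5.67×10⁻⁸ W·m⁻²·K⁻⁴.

T ≈ 205 K

At steady state, absorbed solar power + internal power = radiated power.
Absorbed: α·S·A_cross = 0.47·39.9·6.850 = 128.5 W (cross-section A).
Total input = 128.5 + 196 = 324.5 W.
Radiated: εσ·A_surf·T⁴ with A_surf = A = 6.850 m².
T⁴ = 324.5/(0.47·5.67×10⁻⁸·6.850) = 1.777×10⁹ K⁴.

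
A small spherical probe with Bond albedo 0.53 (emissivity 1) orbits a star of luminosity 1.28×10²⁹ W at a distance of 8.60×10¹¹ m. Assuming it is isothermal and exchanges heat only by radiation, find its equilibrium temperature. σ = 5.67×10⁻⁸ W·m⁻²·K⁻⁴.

First find the stellar flux at distance d: S = L/(4πd²) = 1.28×10²⁹/(4π·(8.60×10¹¹)²) = 13770 W/m².
For an isothermal sphere, absorbed (1−a)S·πr² = emitted σ·4πr²·T⁴, so T⁴ = (1−a)S/(4σ).
T⁴ = 0.470·13770/(4·5.67×10⁻⁸) = 2.854×10¹⁰ K⁴.

T ≈ 411 K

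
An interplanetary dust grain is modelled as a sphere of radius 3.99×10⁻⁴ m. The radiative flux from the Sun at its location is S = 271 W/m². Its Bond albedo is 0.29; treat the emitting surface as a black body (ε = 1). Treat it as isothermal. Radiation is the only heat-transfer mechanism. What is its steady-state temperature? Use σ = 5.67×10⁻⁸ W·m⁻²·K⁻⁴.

T ≈ 171 K

At equilibrium, absorbed power = emitted power.
Absorbing cross-section = πr² = 5.001×10⁻⁷ m²; emitting surface = 4πr² = 2.001×10⁻⁶ m² (ratio 4).
(1−a)S·A_cross = εσ·A_surf·T⁴  ⇒  T⁴ = (1−a)S/(4σ).
T⁴ = 0.710·271/(4·5.67×10⁻⁸) = 8.484×10⁸ K⁴.
T = (8.484×10⁸)^(1/4).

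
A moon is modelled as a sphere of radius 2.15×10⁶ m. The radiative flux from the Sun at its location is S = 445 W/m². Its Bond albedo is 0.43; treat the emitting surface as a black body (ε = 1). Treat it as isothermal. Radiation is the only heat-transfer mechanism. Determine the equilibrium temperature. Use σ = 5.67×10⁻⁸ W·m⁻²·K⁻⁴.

At equilibrium, absorbed power = emitted power.
Absorbing cross-section = πr² = 1.452×10¹³ m²; emitting surface = 4πr² = 5.809×10¹³ m² (ratio 4).
(1−a)S·A_cross = εσ·A_surf·T⁴  ⇒  T⁴ = (1−a)S/(4σ).
T⁴ = 0.570·445/(4·5.67×10⁻⁸) = 1.118×10⁹ K⁴.
T = (1.118×10⁹)^(1/4).

T ≈ 183 K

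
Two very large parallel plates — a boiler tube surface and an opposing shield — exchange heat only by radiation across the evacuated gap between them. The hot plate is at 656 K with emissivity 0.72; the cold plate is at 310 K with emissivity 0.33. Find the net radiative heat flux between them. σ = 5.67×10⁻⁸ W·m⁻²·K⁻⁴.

q ≈ 2920 W/m²

For two infinite grey parallel plates, q = σ(T₁⁴ − T₂⁴)/(1/ε₁ + 1/ε₂ − 1).
T₁⁴ − T₂⁴ = 1.852×10¹¹ − 9.235×10⁹ = 1.760×10¹¹ K⁴.
1/ε₁ + 1/ε₂ − 1 = 1.389 + 3.030 − 1 = 3.419.
q = 5.67×10⁻⁸ × 1.760×10¹¹ / 3.419.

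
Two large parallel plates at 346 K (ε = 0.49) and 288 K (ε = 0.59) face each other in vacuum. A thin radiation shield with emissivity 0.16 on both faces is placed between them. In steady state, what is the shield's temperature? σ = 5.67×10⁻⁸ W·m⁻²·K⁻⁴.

T_s ≈ 320 K

In steady state the net flux on the hot side equals that on the cold side.
σ(T₁⁴−T_s⁴)/D₁ = σ(T_s⁴−T₂⁴)/D₂, with D₁ = 1/ε₁+1/ε_s−1 = 7.291, D₂ = 1/ε_s+1/ε₂−1 = 6.945.
Solve for T_s⁴: T_s⁴ = (D₂·T₁⁴ + D₁·T₂⁴)/(D₁+D₂) = 1.052×10¹⁰ K⁴.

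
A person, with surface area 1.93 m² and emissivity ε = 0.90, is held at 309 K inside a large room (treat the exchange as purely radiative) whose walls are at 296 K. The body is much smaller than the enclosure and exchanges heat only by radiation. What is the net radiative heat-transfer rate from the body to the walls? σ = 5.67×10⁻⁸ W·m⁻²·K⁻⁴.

P_net ≈ 142 W

For a small grey body in a large enclosure: P_net = εσA(T_body⁴ − T_wall⁴).
A = 1.93 m²; T_body⁴ − T_wall⁴ = 9.117×10⁹ − 7.677×10⁹ = 1.440×10⁹ K⁴.
|P_net| = 0.90·5.67×10⁻⁸·1.930·1.440×10⁹.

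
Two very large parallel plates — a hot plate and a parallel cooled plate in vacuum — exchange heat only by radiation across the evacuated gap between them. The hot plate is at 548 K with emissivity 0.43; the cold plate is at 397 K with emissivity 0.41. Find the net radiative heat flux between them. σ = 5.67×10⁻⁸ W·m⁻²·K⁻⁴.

For two infinite grey parallel plates, q = σ(T₁⁴ − T₂⁴)/(1/ε₁ + 1/ε₂ − 1).
T₁⁴ − T₂⁴ = 9.018×10¹⁰ − 2.484×10¹⁰ = 6.534×10¹⁰ K⁴.
1/ε₁ + 1/ε₂ − 1 = 2.326 + 2.439 − 1 = 3.765.
q = 5.67×10⁻⁸ × 6.534×10¹⁰ / 3.765.

q ≈ 984 W/m²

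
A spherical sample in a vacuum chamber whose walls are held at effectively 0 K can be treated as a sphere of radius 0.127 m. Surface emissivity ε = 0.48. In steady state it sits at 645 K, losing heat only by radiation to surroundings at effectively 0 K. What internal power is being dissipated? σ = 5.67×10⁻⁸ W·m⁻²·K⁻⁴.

P ≈ 955 W

Steady state: P = εσA T⁴.
A = 4πr² = 0.2027 m²; T⁴ = (645)⁴ = 1.731×10¹¹ K⁴.
P = 0.48 × 5.67×10⁻⁸ × 0.2027 × 1.731×10¹¹.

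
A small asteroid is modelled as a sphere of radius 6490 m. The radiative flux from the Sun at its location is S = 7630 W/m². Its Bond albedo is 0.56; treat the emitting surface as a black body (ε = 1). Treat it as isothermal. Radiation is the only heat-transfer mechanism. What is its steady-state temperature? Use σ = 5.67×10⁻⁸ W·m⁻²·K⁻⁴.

At equilibrium, absorbed power = emitted power.
Absorbing cross-section = πr² = 1.323×10⁸ m²; emitting surface = 4πr² = 5.293×10⁸ m² (ratio 4).
(1−a)S·A_cross = εσ·A_surf·T⁴  ⇒  T⁴ = (1−a)S/(4σ).
T⁴ = 0.440·7630/(4·5.67×10⁻⁸) = 1.480×10¹⁰ K⁴.
T = (1.480×10¹⁰)^(1/4).

T ≈ 349 K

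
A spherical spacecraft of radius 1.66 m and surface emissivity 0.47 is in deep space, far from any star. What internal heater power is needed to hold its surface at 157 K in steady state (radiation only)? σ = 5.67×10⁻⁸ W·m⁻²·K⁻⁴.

P = εσ·4πr²·T⁴.
4πr² = 34.63 m²; T⁴ = 6.076×10⁸ K⁴.
P = 0.47·5.67×10⁻⁸·34.63·6.076×10⁸.

P ≈ 561 W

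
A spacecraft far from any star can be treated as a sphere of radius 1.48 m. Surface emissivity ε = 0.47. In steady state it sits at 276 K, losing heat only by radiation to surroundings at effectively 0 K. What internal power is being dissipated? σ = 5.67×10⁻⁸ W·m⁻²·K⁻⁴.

P ≈ 4260 W

Steady state: P = εσA T⁴.
A = 4πr² = 27.53 m²; T⁴ = (276)⁴ = 5.803×10⁹ K⁴.
P = 0.47 × 5.67×10⁻⁸ × 27.53 × 5.803×10⁹.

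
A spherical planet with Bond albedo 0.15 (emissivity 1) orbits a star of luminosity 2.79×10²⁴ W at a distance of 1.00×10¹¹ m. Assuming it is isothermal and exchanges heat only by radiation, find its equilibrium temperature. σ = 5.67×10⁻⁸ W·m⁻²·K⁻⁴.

T ≈ 95.5 K

First find the stellar flux at distance d: S = L/(4πd²) = 2.79×10²⁴/(4π·(1.00×10¹¹)²) = 22.20 W/m².
For an isothermal sphere, absorbed (1−a)S·πr² = emitted σ·4πr²·T⁴, so T⁴ = (1−a)S/(4σ).
T⁴ = 0.850·22.20/(4·5.67×10⁻⁸) = 8.321×10⁷ K⁴.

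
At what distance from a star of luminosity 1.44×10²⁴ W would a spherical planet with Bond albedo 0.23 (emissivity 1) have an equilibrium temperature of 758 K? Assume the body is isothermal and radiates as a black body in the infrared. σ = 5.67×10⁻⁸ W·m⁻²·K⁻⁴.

d ≈ 1.09×10⁹ m

For an isothermal black-emitting sphere, (1−a)S·πr² = σ·4πr²·T⁴ ⇒ S = 4σT⁴/(1−a).
S = 4·5.67×10⁻⁸·(758)⁴/0.770 = 97240 W/m².
Flux falls as S = L/(4πd²), so d = √(L/(4πS)) = √(1.44×10²⁴/(4π·97240)).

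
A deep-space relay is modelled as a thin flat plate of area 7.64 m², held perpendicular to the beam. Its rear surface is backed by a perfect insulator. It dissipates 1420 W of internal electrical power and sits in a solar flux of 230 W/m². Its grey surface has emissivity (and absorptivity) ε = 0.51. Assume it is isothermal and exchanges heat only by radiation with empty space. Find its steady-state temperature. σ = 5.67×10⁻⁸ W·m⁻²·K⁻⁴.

At steady state, absorbed solar power + internal power = radiated power.
Absorbed: α·S·A_cross = 0.51·230·7.640 = 896.2 W (cross-section A).
Total input = 896.2 + 1420 = 2316 W.
Radiated: εσ·A_surf·T⁴ with A_surf = A = 7.640 m².
T⁴ = 2316/(0.51·5.67×10⁻⁸·7.640) = 1.048×10¹⁰ K⁴.

T ≈ 320 K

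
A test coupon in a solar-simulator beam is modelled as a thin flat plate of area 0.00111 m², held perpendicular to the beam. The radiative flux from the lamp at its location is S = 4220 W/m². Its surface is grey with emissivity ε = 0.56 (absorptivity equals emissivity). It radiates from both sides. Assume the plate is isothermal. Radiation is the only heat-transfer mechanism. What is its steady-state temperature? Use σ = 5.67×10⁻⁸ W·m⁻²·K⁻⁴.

At equilibrium, absorbed power = emitted power.
Absorbing cross-section = A = 0.001110 m²; emitting surface = 2A = 0.002220 m² (ratio 2).
εS·A_cross = εσ·A_surf·T⁴  ⇒  T⁴ = S/(2σ)   (ε cancels).
T⁴ = 4220/(2·5.67×10⁻⁸) = 3.721×10¹⁰ K⁴.
T = (3.721×10¹⁰)^(1/4).

T ≈ 439 K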